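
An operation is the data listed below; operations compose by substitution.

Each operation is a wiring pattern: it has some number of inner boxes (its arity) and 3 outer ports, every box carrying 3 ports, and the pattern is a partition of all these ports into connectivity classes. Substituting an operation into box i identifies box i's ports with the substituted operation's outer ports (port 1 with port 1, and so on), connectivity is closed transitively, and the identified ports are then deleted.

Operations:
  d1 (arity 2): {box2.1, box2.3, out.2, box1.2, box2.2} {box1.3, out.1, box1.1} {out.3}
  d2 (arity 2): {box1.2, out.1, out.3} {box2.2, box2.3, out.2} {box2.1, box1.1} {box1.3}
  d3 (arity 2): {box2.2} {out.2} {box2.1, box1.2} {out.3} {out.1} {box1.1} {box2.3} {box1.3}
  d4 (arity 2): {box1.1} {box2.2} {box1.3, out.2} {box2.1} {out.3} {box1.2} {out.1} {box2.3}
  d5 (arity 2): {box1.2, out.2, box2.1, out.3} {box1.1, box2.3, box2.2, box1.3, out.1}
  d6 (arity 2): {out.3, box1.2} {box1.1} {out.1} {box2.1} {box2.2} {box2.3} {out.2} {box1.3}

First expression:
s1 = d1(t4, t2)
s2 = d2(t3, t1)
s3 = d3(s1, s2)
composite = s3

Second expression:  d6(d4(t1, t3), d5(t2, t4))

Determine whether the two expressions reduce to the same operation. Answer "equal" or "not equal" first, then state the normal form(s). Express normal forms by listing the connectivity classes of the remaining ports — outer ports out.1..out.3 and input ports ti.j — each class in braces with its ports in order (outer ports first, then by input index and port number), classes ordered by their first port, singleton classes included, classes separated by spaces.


not equal: they reduce to {out.1} {out.2} {out.3} {t1.1, t3.1} {t1.2, t1.3} {t2.1, t2.2, t2.3, t3.2, t4.2} {t3.3} {t4.1, t4.3} and {out.1} {out.2} {out.3, t1.3} {t1.1} {t1.2} {t2.1, t2.3, t4.2, t4.3} {t2.2, t4.1} {t3.1} {t3.2} {t3.3}

Normal form of the first expression: {out.1} {out.2} {out.3} {t1.1, t3.1} {t1.2, t1.3} {t2.1, t2.2, t2.3, t3.2, t4.2} {t3.3} {t4.1, t4.3}
Normal form of the second expression: {out.1} {out.2} {out.3, t1.3} {t1.1} {t1.2} {t2.1, t2.3, t4.2, t4.3} {t2.2, t4.1} {t3.1} {t3.2} {t3.3}
Distinct normal forms: not equal.


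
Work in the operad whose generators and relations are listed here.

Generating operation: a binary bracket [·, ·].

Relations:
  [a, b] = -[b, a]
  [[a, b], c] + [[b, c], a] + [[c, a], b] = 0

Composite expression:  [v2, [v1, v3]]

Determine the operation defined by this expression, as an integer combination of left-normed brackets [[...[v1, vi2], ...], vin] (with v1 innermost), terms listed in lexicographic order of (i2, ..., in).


A multilinear Lie element is pinned by v1-initial words (v1 innermost).
Composite bracket: [v2, [v1, v3]]
Applying ab - ba throughout gives 4 signed words (2^2 = 4).
Words beginning with v1 determine it all:
  v1v3v2 (sign -1) contributes -[[v1, v3], v2]

-[[v1, v3], v2]


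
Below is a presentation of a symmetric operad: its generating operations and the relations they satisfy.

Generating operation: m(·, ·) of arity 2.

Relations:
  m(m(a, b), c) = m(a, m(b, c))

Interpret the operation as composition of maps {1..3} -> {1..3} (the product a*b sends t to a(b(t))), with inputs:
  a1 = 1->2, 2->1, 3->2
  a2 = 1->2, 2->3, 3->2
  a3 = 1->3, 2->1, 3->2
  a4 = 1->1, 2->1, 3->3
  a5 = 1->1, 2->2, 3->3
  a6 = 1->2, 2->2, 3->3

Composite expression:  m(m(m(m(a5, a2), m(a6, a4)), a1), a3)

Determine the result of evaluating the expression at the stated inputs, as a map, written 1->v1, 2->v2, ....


1->3, 2->3, 3->3

m(a5, a2) = 1->2, 2->3, 3->2
m(a6, a4) = 1->2, 2->2, 3->3
m(m(a5, a2), m(a6, a4)) = 1->3, 2->3, 3->2
m(m(m(a5, a2), m(a6, a4)), a1) = 1->3, 2->3, 3->3
m(m(m(m(a5, a2), m(a6, a4)), a1), a3) = 1->3, 2->3, 3->3


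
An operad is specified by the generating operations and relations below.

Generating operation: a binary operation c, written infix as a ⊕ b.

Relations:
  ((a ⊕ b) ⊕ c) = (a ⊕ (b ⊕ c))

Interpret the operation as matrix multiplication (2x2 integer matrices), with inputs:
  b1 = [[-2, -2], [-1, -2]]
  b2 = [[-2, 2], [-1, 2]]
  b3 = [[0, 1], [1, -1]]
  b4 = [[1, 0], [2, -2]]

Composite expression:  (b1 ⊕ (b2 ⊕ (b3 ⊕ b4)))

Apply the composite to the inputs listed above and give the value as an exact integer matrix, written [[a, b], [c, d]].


[[20, -28], [14, -20]]


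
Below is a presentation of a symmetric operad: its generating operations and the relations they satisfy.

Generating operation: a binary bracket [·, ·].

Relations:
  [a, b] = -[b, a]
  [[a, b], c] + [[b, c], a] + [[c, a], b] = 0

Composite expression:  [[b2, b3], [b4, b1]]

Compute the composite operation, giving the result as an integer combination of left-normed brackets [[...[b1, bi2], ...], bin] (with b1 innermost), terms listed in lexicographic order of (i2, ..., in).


[[[b1, b4], b2], b3] - [[[b1, b4], b3], b2]


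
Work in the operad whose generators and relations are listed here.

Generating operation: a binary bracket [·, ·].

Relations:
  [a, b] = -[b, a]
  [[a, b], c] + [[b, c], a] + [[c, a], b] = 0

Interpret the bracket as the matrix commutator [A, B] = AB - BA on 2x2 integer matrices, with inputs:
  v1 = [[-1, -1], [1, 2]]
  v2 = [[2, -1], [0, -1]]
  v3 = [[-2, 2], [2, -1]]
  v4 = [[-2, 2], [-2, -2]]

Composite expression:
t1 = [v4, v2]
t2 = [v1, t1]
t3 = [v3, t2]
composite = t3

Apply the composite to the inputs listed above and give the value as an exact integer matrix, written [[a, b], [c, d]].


[[-72, -62], [26, 72]]

[v4, v2] = [[-2, -6], [-6, 2]]
[v1, [v4, v2]] = [[12, 14], [-22, -12]]
[v3, [v1, [v4, v2]]] = [[-72, -62], [26, 72]]


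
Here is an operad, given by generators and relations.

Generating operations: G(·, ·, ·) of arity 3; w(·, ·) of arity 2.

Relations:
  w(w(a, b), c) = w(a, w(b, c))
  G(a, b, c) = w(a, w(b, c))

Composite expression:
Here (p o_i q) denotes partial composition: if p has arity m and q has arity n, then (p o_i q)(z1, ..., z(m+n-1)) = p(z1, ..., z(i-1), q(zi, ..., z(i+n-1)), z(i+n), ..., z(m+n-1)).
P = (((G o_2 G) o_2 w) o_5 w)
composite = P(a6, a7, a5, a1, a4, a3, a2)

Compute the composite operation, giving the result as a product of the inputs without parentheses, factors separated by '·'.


a6 · a7 · a5 · a1 · a4 · a3 · a2

Key point: G is associative — brackets drop, the a-order remains.
w(a7, a5) unparenthesizes to a7 · a5
w(a4, a3) unparenthesizes to a4 · a3
G(w(a7, a5), a1, w(a4, a3)) unparenthesizes to a7 · a5 · a1 · a4 · a3
G(a6, G(w(a7, a5), a1, w(a4, a3)), a2) unparenthesizes to a6 · a7 · a5 · a1 · a4 · a3 · a2


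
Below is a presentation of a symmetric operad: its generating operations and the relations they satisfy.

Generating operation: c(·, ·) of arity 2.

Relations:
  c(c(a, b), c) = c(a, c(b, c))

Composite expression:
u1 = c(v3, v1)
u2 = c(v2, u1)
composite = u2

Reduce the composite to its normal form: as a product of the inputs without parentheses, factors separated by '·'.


v2 · v3 · v1

Associativity of c dissolves the nesting; only the v-input order survives.
c(v3, v1) collapses to v3 · v1
c(v2, c(v3, v1)) collapses to v2 · v3 · v1


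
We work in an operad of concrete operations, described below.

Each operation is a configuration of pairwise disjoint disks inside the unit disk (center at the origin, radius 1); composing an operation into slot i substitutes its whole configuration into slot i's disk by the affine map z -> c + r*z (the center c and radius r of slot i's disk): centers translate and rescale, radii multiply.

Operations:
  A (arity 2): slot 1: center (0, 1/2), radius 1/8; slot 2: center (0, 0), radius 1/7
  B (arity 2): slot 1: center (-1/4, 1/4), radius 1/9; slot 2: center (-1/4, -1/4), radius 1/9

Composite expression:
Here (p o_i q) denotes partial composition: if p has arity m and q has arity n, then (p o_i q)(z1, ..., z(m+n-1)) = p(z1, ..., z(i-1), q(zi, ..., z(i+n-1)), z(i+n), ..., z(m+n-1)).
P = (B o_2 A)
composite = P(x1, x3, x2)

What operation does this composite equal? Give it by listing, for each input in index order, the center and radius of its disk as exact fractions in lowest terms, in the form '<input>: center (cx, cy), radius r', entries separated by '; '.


x1: center (-1/4, 1/4), radius 1/9; x2: center (-1/4, -1/4), radius 1/63; x3: center (-1/4, -7/36), radius 1/72

Each x-disk chains the slot maps above it in B; radii multiply.
x1: after 1 affine step, its disk has center (-1/4, 1/4), radius 1/9
x3: after 2 affine steps, its disk has center (-1/4, -7/36), radius 1/72
x2: after 2 affine steps, its disk has center (-1/4, -1/4), radius 1/63


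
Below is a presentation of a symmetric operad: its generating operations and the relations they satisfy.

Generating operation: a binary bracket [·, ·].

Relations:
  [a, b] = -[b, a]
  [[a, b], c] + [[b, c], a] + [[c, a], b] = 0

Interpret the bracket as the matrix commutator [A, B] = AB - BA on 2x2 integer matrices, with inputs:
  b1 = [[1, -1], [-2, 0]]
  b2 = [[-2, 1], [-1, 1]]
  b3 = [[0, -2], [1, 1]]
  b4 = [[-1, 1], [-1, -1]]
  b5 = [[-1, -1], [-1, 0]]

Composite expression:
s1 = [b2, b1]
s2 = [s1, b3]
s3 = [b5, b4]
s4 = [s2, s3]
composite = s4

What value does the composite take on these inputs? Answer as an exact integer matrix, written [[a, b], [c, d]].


[[-1, -32], [28, 1]]

[b2, b1] = [[-3, 2], [-7, 3]]
[[b2, b1], b3] = [[-12, 14], [13, 12]]
[b5, b4] = [[2, -1], [-1, -2]]
[[[b2, b1], b3], [b5, b4]] = [[-1, -32], [28, 1]]


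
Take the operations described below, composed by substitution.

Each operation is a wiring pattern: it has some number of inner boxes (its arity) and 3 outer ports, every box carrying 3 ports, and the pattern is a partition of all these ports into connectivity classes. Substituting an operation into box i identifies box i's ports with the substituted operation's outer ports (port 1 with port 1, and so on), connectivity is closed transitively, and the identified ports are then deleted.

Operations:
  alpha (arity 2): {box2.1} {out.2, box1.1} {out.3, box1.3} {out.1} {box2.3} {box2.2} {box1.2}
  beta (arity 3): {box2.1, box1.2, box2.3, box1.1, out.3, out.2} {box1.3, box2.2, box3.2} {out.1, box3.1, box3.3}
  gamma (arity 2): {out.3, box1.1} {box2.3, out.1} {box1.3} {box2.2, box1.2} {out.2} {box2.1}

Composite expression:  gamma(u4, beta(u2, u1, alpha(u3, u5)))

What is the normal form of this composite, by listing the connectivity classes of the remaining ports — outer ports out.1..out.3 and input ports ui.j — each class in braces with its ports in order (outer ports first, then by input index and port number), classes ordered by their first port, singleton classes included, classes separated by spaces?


Connectivity passes through glued gamma-boundaries; trace each wire chain.
alpha over (u3, u5) gives {out.1} {out.2, u3.1} {out.3, u3.3} {u3.2} {u5.1} {u5.2} {u5.3}, out.j being that stage's outer ports
beta over (u2, u1, u3, u5) gives {out.1, u3.3} {out.2, out.3, u1.1, u1.3, u2.1, u2.2} {u1.2, u2.3, u3.1} {u3.2} {u5.1} {u5.2} {u5.3}, out.j being that stage's outer ports
gamma over (u4, u2, u1, u3, u5) gives {out.1, u1.1, u1.3, u2.1, u2.2, u4.2} {out.2} {out.3, u4.1} {u1.2, u2.3, u3.1} {u3.2} {u3.3} {u4.3} {u5.1} {u5.2} {u5.3}, out.j being that stage's outer ports

{out.1, u1.1, u1.3, u2.1, u2.2, u4.2} {out.2} {out.3, u4.1} {u1.2, u2.3, u3.1} {u3.2} {u3.3} {u4.3} {u5.1} {u5.2} {u5.3}


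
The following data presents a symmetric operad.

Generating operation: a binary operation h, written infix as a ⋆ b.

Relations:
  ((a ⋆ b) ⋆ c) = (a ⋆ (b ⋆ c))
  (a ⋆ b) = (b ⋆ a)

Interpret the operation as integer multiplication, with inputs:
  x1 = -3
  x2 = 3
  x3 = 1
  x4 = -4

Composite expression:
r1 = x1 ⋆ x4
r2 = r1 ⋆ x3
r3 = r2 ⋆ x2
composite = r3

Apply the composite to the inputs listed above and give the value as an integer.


36

(x1 ⋆ x4) = 12
((x1 ⋆ x4) ⋆ x3) = 12
(((x1 ⋆ x4) ⋆ x3) ⋆ x2) = 36


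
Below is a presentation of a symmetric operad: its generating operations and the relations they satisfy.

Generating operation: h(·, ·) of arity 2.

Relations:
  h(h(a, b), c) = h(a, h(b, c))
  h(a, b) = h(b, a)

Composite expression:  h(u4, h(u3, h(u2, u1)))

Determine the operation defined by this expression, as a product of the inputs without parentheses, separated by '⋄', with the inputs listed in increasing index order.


u1 ⋄ u2 ⋄ u3 ⋄ u4

Reordering under h is free, so list the u-inputs canonically.
h(u2, u1) unparenthesizes to u2 ⋄ u1
h(u3, h(u2, u1)) unparenthesizes to u3 ⋄ u2 ⋄ u1
h(u4, h(u3, h(u2, u1))) unparenthesizes to u4 ⋄ u3 ⋄ u2 ⋄ u1
the factors in increasing index order: u1 ⋄ u2 ⋄ u3 ⋄ u4


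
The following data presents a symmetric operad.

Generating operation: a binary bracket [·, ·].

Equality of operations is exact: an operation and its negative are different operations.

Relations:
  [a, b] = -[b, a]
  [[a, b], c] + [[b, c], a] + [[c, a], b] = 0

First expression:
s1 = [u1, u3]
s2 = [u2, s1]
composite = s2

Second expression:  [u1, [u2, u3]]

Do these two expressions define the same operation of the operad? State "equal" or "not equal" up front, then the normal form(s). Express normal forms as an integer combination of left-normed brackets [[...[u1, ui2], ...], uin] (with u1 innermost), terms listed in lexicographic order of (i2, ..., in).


In normal form, the first expression is -[[u1, u3], u2]
In normal form, the second expression is [[u1, u2], u3] - [[u1, u3], u2]
They disagree, so not equal.

not equal; first: -[[u1, u3], u2]; second: [[u1, u2], u3] - [[u1, u3], u2]


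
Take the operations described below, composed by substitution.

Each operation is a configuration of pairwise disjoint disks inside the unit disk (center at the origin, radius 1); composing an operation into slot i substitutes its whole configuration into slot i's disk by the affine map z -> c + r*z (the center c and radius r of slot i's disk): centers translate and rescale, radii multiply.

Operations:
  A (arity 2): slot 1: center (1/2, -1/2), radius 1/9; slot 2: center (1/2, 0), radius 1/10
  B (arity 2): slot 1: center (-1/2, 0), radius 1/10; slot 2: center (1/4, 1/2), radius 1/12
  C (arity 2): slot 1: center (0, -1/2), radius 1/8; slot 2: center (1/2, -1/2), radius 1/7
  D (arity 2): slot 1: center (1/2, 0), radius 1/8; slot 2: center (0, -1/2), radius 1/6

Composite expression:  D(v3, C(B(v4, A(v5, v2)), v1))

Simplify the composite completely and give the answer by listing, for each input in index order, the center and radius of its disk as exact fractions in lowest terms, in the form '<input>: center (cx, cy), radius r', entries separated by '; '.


Below D, radii multiply path by path; the v-disk centers shift.
input v3: applying the 1 nested substitution gives center (1/2, 0), radius 1/8
input v4: applying the 3 nested substitutions gives center (-1/96, -7/12), radius 1/480
input v5: applying the 4 nested substitutions gives center (7/1152, -661/1152), radius 1/5184
input v2: applying the 4 nested substitutions gives center (7/1152, -55/96), radius 1/5760
input v1: applying the 2 nested substitutions gives center (1/12, -7/12), radius 1/42

v1: center (1/12, -7/12), radius 1/42; v2: center (7/1152, -55/96), radius 1/5760; v3: center (1/2, 0), radius 1/8; v4: center (-1/96, -7/12), radius 1/480; v5: center (7/1152, -661/1152), radius 1/5184


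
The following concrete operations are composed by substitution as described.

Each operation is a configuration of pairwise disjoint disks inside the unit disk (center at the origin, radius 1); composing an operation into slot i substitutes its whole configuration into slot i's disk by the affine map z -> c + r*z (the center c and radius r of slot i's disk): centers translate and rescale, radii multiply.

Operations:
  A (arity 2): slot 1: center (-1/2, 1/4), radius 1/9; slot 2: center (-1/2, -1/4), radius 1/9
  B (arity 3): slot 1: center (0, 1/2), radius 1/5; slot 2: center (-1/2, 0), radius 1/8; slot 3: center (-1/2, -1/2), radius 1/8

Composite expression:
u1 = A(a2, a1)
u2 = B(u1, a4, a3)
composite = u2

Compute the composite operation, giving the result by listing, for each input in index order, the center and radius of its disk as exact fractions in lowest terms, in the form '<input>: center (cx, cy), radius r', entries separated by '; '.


Follow each a-input down from B: c' goes to c + r*c', radius to r*r'.
for a2, the 2-step affine chain lands on center (-1/10, 11/20), radius 1/45
for a1, the 2-step affine chain lands on center (-1/10, 9/20), radius 1/45
for a4, the 1-step affine chain lands on center (-1/2, 0), radius 1/8
for a3, the 1-step affine chain lands on center (-1/2, -1/2), radius 1/8

a1: center (-1/10, 9/20), radius 1/45; a2: center (-1/10, 11/20), radius 1/45; a3: center (-1/2, -1/2), radius 1/8; a4: center (-1/2, 0), radius 1/8


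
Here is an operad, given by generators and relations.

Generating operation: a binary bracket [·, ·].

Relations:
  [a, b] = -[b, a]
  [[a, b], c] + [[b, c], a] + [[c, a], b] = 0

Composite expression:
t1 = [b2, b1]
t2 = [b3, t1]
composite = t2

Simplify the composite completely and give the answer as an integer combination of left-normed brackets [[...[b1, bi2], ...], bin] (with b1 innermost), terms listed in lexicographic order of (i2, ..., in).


[[b1, b2], b3]


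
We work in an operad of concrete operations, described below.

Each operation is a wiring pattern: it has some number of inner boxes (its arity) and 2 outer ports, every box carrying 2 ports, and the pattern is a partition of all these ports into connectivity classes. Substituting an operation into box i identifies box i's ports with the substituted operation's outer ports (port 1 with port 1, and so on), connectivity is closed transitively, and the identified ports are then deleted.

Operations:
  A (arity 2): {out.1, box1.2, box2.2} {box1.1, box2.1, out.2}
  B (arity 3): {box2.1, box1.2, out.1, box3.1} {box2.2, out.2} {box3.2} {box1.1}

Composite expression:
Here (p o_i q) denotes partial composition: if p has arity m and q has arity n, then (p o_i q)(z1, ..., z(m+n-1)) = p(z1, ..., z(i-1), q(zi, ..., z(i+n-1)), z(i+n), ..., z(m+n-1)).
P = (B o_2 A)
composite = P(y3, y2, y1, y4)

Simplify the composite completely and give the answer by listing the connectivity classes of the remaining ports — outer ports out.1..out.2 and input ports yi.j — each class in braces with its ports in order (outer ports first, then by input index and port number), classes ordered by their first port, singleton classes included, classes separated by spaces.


{out.1, y1.2, y2.2, y3.2, y4.1} {out.2, y1.1, y2.1} {y3.1} {y4.2}

After gluing at B, chains via deleted ports link the y-ports.
composing A on (y2, y1), with out.j its own outer ports: {out.1, y1.2, y2.2} {out.2, y1.1, y2.1}
composing B on (y3, y2, y1, y4), with out.j its own outer ports: {out.1, y1.2, y2.2, y3.2, y4.1} {out.2, y1.1, y2.1} {y3.1} {y4.2}


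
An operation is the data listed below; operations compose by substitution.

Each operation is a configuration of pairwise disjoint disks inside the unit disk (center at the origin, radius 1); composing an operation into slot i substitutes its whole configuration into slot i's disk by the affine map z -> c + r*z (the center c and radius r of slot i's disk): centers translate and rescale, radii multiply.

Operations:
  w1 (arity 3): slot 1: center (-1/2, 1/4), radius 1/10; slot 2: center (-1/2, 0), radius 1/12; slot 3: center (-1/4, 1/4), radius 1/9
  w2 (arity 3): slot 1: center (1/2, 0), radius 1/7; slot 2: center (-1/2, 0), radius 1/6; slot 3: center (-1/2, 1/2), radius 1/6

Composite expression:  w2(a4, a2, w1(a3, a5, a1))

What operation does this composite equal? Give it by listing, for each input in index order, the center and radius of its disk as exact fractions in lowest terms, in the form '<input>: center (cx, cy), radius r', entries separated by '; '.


a1: center (-13/24, 13/24), radius 1/54; a2: center (-1/2, 0), radius 1/6; a3: center (-7/12, 13/24), radius 1/60; a4: center (1/2, 0), radius 1/7; a5: center (-7/12, 1/2), radius 1/72

Only the slot chain above each a matters under w2; compose those maps.
for a4, the 1-step affine chain lands on center (1/2, 0), radius 1/7
for a2, the 1-step affine chain lands on center (-1/2, 0), radius 1/6
for a3, the 2-step affine chain lands on center (-7/12, 13/24), radius 1/60
for a5, the 2-step affine chain lands on center (-7/12, 1/2), radius 1/72
for a1, the 2-step affine chain lands on center (-13/24, 13/24), radius 1/54


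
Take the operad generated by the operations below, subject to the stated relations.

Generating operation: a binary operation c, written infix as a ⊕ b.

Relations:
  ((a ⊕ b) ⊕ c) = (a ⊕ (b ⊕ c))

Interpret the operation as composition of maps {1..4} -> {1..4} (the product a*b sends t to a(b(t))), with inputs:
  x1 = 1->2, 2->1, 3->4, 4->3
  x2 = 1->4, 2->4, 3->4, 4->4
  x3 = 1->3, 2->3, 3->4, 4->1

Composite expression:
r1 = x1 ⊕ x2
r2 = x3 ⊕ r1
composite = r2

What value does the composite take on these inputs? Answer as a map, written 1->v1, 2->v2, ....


1->4, 2->4, 3->4, 4->4

(x1 ⊕ x2) = 1->3, 2->3, 3->3, 4->3
(x3 ⊕ (x1 ⊕ x2)) = 1->4, 2->4, 3->4, 4->4


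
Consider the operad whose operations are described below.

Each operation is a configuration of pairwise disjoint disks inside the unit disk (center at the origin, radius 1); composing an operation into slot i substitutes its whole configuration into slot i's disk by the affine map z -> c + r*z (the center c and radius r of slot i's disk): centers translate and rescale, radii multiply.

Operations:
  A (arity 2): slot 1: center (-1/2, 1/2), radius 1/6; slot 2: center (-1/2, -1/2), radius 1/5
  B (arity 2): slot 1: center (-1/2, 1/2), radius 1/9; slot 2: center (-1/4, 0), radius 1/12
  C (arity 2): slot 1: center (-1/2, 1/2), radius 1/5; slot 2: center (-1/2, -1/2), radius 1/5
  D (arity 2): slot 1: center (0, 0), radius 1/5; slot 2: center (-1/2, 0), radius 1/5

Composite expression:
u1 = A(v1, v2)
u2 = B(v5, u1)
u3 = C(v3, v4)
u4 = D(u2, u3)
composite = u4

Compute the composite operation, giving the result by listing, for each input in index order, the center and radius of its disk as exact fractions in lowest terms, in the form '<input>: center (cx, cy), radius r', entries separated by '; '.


v1: center (-7/120, 1/120), radius 1/360; v2: center (-7/120, -1/120), radius 1/300; v3: center (-3/5, 1/10), radius 1/25; v4: center (-3/5, -1/10), radius 1/25; v5: center (-1/10, 1/10), radius 1/45

Only the slot chain above each v matters under D; compose those maps.
tracing v5 down its 2-map path: center (-1/10, 1/10), radius 1/45
tracing v1 down its 3-map path: center (-7/120, 1/120), radius 1/360
tracing v2 down its 3-map path: center (-7/120, -1/120), radius 1/300
tracing v3 down its 2-map path: center (-3/5, 1/10), radius 1/25
tracing v4 down its 2-map path: center (-3/5, -1/10), radius 1/25


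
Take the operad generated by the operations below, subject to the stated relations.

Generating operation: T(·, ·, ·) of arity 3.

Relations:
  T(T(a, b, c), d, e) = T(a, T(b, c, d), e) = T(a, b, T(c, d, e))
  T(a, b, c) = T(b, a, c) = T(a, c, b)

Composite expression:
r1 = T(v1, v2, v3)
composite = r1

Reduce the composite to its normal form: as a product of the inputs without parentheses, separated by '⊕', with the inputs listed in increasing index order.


v1 ⊕ v2 ⊕ v3

Both nesting and order wash out for T; what remains is which v's occur.
T(v1, v2, v3) collapses to v1 ⊕ v2 ⊕ v3
putting the inputs in ascending order: v1 ⊕ v2 ⊕ v3


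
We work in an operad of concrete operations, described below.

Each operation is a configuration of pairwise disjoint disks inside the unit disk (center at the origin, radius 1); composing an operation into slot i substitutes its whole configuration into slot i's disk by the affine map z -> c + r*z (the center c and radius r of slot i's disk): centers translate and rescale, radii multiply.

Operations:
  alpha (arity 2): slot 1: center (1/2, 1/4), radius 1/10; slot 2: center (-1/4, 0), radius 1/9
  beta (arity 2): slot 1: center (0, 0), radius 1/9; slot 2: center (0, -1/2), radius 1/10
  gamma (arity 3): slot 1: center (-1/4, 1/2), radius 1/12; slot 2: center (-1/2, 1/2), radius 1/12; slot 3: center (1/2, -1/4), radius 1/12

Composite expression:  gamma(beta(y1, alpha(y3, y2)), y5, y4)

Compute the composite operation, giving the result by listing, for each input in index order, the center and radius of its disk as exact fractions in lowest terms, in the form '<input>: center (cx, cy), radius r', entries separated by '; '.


y1: center (-1/4, 1/2), radius 1/108; y2: center (-121/480, 11/24), radius 1/1080; y3: center (-59/240, 221/480), radius 1/1200; y4: center (1/2, -1/4), radius 1/12; y5: center (-1/2, 1/2), radius 1/12


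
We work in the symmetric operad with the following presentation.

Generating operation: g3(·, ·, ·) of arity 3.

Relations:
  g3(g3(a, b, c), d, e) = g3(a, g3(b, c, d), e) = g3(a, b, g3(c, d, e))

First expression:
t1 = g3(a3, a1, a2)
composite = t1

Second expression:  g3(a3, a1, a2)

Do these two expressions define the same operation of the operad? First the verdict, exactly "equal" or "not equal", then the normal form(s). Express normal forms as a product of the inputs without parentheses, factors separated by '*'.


In normal form, the first expression is a3 * a1 * a2
In normal form, the second expression is a3 * a1 * a2
Same normal form: equal.

equal; the common form is a3 * a1 * a2


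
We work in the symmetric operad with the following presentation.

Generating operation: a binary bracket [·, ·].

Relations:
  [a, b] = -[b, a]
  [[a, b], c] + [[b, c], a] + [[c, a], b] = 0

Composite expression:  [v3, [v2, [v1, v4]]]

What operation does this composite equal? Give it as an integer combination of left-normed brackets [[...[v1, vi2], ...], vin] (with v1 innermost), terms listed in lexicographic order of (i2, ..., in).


[[[v1, v4], v2], v3]


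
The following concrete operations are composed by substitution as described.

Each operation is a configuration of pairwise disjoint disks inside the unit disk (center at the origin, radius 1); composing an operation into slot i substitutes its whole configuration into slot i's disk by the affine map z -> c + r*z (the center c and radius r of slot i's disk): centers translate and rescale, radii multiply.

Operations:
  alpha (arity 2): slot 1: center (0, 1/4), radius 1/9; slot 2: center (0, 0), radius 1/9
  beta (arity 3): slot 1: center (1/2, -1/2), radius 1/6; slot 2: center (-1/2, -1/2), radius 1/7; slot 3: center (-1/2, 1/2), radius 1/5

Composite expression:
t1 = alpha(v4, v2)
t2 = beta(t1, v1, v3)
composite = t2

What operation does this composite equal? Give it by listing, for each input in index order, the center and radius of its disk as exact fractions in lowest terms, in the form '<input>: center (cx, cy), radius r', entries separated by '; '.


v1: center (-1/2, -1/2), radius 1/7; v2: center (1/2, -1/2), radius 1/54; v3: center (-1/2, 1/2), radius 1/5; v4: center (1/2, -11/24), radius 1/54

Below beta, radii multiply path by path; the v-disk centers shift.
tracing v4 down its 2-map path: center (1/2, -11/24), radius 1/54
tracing v2 down its 2-map path: center (1/2, -1/2), radius 1/54
tracing v1 down its 1-map path: center (-1/2, -1/2), radius 1/7
tracing v3 down its 1-map path: center (-1/2, 1/2), radius 1/5


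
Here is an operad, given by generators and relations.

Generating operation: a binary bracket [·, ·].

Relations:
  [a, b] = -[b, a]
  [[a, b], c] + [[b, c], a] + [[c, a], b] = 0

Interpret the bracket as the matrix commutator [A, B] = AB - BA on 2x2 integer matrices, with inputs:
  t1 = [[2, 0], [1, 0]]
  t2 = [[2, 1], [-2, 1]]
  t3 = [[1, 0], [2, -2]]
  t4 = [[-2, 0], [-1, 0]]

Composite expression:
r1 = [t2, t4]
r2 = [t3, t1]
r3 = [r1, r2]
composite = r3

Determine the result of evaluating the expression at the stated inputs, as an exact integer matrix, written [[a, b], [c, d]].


[t2, t4] = [[-1, 2], [5, 1]]
[t3, t1] = [[0, 0], [1, 0]]
[[t2, t4], [t3, t1]] = [[2, 0], [2, -2]]

[[2, 0], [2, -2]]


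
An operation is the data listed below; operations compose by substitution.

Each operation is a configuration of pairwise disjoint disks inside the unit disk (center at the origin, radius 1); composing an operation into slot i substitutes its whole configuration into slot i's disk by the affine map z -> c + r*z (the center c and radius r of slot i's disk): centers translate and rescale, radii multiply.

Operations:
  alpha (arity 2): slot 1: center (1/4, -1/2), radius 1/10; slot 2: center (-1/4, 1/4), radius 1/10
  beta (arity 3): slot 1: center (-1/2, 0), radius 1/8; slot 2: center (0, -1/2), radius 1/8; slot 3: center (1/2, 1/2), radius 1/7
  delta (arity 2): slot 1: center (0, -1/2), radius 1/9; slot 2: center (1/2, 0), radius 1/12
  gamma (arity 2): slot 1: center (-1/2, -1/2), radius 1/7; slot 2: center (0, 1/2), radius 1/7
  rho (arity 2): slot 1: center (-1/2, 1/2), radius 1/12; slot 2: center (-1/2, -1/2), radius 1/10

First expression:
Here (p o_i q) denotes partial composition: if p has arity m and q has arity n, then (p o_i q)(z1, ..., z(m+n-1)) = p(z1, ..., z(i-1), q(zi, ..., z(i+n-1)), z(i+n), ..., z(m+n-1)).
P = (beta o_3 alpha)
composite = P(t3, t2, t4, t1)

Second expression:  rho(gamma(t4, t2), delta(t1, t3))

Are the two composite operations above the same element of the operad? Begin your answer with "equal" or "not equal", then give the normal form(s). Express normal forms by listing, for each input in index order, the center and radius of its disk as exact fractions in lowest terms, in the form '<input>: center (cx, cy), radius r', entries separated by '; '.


Reducing the first expression gives t1: center (13/28, 15/28), radius 1/70; t2: center (0, -1/2), radius 1/8; t3: center (-1/2, 0), radius 1/8; t4: center (15/28, 3/7), radius 1/70
Reducing the second expression gives t1: center (-1/2, -11/20), radius 1/90; t2: center (-1/2, 13/24), radius 1/84; t3: center (-9/20, -1/2), radius 1/120; t4: center (-13/24, 11/24), radius 1/84
No match — not equal.

not equal: they reduce to t1: center (13/28, 15/28), radius 1/70; t2: center (0, -1/2), radius 1/8; t3: center (-1/2, 0), radius 1/8; t4: center (15/28, 3/7), radius 1/70 and t1: center (-1/2, -11/20), radius 1/90; t2: center (-1/2, 13/24), radius 1/84; t3: center (-9/20, -1/2), radius 1/120; t4: center (-13/24, 11/24), radius 1/84


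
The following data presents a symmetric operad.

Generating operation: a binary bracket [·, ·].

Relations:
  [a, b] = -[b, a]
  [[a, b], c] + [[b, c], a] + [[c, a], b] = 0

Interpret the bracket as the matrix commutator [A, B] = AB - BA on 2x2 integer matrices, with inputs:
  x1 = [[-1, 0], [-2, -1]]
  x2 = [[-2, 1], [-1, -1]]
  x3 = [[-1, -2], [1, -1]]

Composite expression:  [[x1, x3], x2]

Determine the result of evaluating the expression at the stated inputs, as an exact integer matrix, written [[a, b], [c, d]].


[x1, x3] = [[-4, 0], [0, 4]]
[[x1, x3], x2] = [[0, -8], [-8, 0]]

[[0, -8], [-8, 0]]


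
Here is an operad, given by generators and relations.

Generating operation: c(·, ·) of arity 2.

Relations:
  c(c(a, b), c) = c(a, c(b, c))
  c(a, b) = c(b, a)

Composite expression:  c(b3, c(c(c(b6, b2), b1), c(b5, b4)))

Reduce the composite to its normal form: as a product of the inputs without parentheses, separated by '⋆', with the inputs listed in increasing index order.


b1 ⋆ b2 ⋆ b3 ⋆ b4 ⋆ b5 ⋆ b6

Reordering under c is free, so list the b-inputs canonically.
c(b6, b2) collapses to b6 ⋆ b2
c(c(b6, b2), b1) collapses to b6 ⋆ b2 ⋆ b1
c(b5, b4) collapses to b5 ⋆ b4
c(c(c(b6, b2), b1), c(b5, b4)) collapses to b6 ⋆ b2 ⋆ b1 ⋆ b5 ⋆ b4
c(b3, c(c(c(b6, b2), b1), c(b5, b4))) collapses to b3 ⋆ b6 ⋆ b2 ⋆ b1 ⋆ b5 ⋆ b4
sorting the factors by input index: b1 ⋆ b2 ⋆ b3 ⋆ b4 ⋆ b5 ⋆ b6


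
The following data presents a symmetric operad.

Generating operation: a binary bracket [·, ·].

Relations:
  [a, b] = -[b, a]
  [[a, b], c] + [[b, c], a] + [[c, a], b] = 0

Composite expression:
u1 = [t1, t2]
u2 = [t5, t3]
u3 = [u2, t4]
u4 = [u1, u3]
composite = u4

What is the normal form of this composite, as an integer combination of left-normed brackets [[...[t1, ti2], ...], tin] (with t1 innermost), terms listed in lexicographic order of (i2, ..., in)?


Antisymmetry and Jacobi reduce to t1-anchored left-normed brackets.
Composite bracket: [[t1, t2], [[t5, t3], t4]]
Expanding via [a, b] = ab - ba: 16 signed words (2^4 = 16).
Only words starting with t1 matter:
  t1t2t3t5t4 appears with sign -1, giving the term -[[[[t1, t2], t3], t5], t4]
  t1t2t4t3t5 appears with sign +1, giving the term +[[[[t1, t2], t4], t3], t5]
  t1t2t4t5t3 appears with sign -1, giving the term -[[[[t1, t2], t4], t5], t3]
  t1t2t5t3t4 appears with sign +1, giving the term +[[[[t1, t2], t5], t3], t4]

-[[[[t1, t2], t3], t5], t4] + [[[[t1, t2], t4], t3], t5] - [[[[t1, t2], t4], t5], t3] + [[[[t1, t2], t5], t3], t4]


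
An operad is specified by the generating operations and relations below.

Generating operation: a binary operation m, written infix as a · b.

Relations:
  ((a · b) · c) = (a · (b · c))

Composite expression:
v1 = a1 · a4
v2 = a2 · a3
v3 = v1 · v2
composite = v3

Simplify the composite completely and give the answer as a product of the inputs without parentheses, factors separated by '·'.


Key point: m is associative — brackets drop, the a-order remains.
(a1 · a4) unparenthesizes to a1 · a4
(a2 · a3) unparenthesizes to a2 · a3
((a1 · a4) · (a2 · a3)) unparenthesizes to a1 · a4 · a2 · a3

a1 · a4 · a2 · a3


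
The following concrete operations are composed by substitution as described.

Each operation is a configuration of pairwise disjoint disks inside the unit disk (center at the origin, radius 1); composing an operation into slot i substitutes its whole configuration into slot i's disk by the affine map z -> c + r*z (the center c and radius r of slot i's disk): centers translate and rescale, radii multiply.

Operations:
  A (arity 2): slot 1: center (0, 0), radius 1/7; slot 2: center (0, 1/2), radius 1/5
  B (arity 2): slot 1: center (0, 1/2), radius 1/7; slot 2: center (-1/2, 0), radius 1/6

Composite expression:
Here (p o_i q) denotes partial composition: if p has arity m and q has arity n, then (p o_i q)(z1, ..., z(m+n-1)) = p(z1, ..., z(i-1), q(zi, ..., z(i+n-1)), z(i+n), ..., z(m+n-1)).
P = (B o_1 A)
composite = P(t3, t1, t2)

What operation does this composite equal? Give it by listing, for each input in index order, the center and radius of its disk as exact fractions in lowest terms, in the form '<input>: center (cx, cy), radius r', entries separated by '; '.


t1: center (0, 4/7), radius 1/35; t2: center (-1/2, 0), radius 1/6; t3: center (0, 1/2), radius 1/49

Affine substitution under B: radii multiply and t-centers shift.
input t3: composing its 2 substitution steps yields center (0, 1/2), radius 1/49
input t1: composing its 2 substitution steps yields center (0, 4/7), radius 1/35
input t2: composing its 1 substitution step yields center (-1/2, 0), radius 1/6


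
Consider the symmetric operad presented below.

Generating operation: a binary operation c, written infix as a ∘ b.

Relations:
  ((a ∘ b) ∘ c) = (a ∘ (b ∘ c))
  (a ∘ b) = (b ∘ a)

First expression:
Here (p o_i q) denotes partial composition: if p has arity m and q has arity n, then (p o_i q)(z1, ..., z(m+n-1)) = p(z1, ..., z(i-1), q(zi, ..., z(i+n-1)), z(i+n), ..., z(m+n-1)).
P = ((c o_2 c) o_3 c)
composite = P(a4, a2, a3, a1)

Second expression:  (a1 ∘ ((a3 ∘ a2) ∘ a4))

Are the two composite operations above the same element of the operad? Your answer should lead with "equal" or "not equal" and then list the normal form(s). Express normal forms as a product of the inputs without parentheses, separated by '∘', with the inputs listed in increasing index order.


equal; both compose to a1 ∘ a2 ∘ a3 ∘ a4

Normal form of the first expression: a1 ∘ a2 ∘ a3 ∘ a4
Normal form of the second expression: a1 ∘ a2 ∘ a3 ∘ a4
Both agree, so they are equal.


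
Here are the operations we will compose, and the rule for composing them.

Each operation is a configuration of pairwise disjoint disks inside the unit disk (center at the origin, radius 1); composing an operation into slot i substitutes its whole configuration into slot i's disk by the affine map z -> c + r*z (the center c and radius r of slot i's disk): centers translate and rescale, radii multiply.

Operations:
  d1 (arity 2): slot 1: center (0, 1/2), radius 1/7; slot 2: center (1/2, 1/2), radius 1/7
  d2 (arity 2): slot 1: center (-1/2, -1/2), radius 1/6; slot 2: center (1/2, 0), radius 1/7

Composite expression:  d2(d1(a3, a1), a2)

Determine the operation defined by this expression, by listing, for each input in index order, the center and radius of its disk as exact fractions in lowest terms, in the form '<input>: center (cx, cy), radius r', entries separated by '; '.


a1: center (-5/12, -5/12), radius 1/42; a2: center (1/2, 0), radius 1/7; a3: center (-1/2, -5/12), radius 1/42

Below d2, radii multiply path by path; the a-disk centers shift.
a3 passes through 2 substitutions, ending at center (-1/2, -5/12), radius 1/42
a1 passes through 2 substitutions, ending at center (-5/12, -5/12), radius 1/42
a2 passes through 1 substitution, ending at center (1/2, 0), radius 1/7


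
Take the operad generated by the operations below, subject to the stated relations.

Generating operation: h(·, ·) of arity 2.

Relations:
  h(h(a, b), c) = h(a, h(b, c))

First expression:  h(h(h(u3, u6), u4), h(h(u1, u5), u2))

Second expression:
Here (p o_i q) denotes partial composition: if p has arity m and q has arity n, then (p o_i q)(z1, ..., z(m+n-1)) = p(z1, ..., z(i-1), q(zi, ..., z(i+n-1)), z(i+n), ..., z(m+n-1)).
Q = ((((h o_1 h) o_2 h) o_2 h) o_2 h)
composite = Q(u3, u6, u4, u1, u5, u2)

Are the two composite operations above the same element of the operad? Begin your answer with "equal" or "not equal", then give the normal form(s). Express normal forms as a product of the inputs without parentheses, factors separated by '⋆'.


equal — both sides give u3 ⋆ u6 ⋆ u4 ⋆ u1 ⋆ u5 ⋆ u2


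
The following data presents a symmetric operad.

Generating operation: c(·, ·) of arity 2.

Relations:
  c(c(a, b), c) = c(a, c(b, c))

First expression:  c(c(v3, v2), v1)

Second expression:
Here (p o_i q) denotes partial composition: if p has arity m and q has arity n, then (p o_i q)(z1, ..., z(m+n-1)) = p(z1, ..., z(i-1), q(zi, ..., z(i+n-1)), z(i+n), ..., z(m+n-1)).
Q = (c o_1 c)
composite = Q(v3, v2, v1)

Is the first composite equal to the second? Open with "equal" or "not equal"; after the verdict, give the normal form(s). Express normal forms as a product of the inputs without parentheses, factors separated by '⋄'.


Reducing the first expression gives v3 ⋄ v2 ⋄ v1
Reducing the second expression gives v3 ⋄ v2 ⋄ v1
Same normal form: equal.

equal: each reduces to v3 ⋄ v2 ⋄ v1


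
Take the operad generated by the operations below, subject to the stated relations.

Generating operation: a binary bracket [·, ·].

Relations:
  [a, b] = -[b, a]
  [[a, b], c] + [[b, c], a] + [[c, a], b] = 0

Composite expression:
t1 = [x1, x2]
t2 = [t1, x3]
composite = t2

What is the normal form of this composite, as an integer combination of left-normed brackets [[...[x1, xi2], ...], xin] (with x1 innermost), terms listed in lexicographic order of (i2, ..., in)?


[[x1, x2], x3]

In the tensor algebra, words opening x1 carry the x1-anchored form.
Composite bracket: [[x1, x2], x3]
Under [a, b] = ab - ba we get 4 signed associative words (2^2 = 4).
Keep just the words that open with x1:
  x1x2x3 (sign +1) contributes +[[x1, x2], x3]


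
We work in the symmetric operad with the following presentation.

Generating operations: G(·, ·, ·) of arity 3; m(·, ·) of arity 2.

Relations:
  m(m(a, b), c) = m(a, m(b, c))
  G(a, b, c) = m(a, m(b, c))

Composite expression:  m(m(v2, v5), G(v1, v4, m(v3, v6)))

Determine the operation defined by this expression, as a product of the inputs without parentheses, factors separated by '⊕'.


The m-tree's shape is irrelevant; the v-reading-order decides.
m(v2, v5) collapses to v2 ⊕ v5
m(v3, v6) collapses to v3 ⊕ v6
G(v1, v4, m(v3, v6)) collapses to v1 ⊕ v4 ⊕ v3 ⊕ v6
m(m(v2, v5), G(v1, v4, m(v3, v6))) collapses to v2 ⊕ v5 ⊕ v1 ⊕ v4 ⊕ v3 ⊕ v6

v2 ⊕ v5 ⊕ v1 ⊕ v4 ⊕ v3 ⊕ v6
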